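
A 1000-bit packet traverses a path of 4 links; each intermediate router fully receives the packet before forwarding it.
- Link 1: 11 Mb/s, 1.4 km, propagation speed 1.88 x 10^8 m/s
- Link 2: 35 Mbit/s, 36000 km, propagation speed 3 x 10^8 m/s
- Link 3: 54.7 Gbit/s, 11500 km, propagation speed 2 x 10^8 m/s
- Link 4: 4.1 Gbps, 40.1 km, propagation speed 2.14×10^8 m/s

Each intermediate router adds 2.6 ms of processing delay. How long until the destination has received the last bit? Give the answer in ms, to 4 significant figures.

185.6 ms

Transmission delays (L/R per hop): 0.0909091, 0.0285714, 1.82815e-05, 0.000243902 ms; sum = 0.119743 ms.
Propagation delays (d/s per hop): 0.00744681, 120, 57.5, 0.187383 ms; sum = 177.695 ms.
Processing at 3 router(s): 3 × 2.6 ms = 7.8 ms.
End-to-end = 185.6 ms.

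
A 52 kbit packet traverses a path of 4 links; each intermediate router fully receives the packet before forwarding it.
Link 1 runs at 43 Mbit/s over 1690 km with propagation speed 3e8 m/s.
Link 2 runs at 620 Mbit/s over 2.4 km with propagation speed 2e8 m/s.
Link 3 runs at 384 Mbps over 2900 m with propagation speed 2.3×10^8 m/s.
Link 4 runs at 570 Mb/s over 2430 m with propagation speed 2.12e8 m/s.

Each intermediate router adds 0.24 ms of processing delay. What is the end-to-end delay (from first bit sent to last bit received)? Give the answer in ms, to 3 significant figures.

L = 52000 bits.
Transmission delays (L/R per hop): 1.2093, 0.083871, 0.135417, 0.0912281 ms; sum = 1.51982 ms.
Propagation delays (d/s per hop): 5.63333, 0.012, 0.0126087, 0.0114623 ms; sum = 5.6694 ms.
Processing at 3 router(s): 3 × 0.24 ms = 0.72 ms.
End-to-end = 7.91 ms.

7.91 ms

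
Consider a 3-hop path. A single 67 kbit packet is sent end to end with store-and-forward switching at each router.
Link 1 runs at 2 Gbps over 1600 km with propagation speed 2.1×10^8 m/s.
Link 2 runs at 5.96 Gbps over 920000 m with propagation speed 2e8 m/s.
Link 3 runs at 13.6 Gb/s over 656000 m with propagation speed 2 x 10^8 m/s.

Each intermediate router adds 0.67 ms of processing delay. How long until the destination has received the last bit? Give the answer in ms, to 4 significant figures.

L = 67000 bits.
Transmission delays (L/R per hop): 0.0335, 0.0112416, 0.00492647 ms; sum = 0.0496681 ms.
Propagation delays (d/s per hop): 7.61905, 4.6, 3.28 ms; sum = 15.499 ms.
Processing at 2 router(s): 2 × 0.67 ms = 1.34 ms.
End-to-end = 16.89 ms.

16.89 ms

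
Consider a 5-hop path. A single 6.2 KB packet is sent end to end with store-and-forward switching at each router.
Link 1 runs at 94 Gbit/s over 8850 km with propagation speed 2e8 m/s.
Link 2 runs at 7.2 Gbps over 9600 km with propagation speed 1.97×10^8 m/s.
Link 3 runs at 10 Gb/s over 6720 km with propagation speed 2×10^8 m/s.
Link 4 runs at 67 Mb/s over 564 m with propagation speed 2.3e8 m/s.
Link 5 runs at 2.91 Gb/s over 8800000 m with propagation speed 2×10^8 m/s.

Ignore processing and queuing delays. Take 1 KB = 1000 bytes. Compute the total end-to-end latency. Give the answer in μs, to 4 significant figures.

171400 μs

L = 49600 bits.
Transmission delays (L/R per hop): 0.52766, 6.88889, 4.96, 740.299, 17.0447 μs; sum = 769.72 μs.
Propagation delays (d/s per hop): 44250, 48731, 33600, 2.45217, 44000 μs; sum = 170583 μs.
End-to-end = 171400 μs.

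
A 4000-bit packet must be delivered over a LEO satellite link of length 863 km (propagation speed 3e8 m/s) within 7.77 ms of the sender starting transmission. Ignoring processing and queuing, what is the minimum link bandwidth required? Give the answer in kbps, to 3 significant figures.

817 kbps

Propagation delay = 863000 / 300000000 = 2.87667 ms.
Transmission budget = 7.77 − 2.87667 = 4.89333 ms.
R ≥ L / t_tx = 4000 bits / 0.00489333 s = 817 kbps.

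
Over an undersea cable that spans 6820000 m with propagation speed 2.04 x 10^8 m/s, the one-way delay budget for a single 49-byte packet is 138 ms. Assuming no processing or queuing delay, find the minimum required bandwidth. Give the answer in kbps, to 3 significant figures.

L = 392 bits.
Propagation delay = 6820000 / 204000000 = 33.4314 ms.
Transmission budget = 138 − 33.4314 = 104.569 ms.
R ≥ L / t_tx = 392 bits / 0.104569 s = 3.75 kbps.

3.75 kbps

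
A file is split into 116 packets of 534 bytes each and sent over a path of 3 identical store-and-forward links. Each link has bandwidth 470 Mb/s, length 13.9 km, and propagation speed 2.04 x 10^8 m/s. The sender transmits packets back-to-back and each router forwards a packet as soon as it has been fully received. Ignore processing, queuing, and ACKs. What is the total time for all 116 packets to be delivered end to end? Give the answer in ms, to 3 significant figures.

Per-hop transmission t_tx = L/R = 4272/470000000 = 0.00908936 ms.
Per-hop propagation t_prop = 13900/204000000 = 0.0681373 ms.
Pipeline fill: first packet needs 3·t_tx to clear all hops; remaining 115 packets each add one t_tx.
Total = (3+116-1)·t_tx + 3·t_prop = 118·0.00908936 + 3·0.0681373 = 1.28 ms.

1.28 ms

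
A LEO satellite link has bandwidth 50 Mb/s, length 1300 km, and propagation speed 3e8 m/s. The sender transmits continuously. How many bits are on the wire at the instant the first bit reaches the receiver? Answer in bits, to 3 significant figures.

217000 bits

Propagation delay = 1300000 / 300000000 = 0.00433333 s.
BDP = R × t_prop = 50000000 × 0.00433333 = 216667 bits.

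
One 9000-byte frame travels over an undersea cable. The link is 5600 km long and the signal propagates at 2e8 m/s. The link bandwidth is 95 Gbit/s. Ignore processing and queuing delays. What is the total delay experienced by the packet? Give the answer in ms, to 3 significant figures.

L = 9000 × 8 = 72000 bits.
Transmission delay = L/R = 72000 / 95000000000 = 0.000757895 ms.
Propagation delay = d/s = 5600000 m / 200000000 m/s = 28 ms.
Total = 28.0 ms.

28.0 ms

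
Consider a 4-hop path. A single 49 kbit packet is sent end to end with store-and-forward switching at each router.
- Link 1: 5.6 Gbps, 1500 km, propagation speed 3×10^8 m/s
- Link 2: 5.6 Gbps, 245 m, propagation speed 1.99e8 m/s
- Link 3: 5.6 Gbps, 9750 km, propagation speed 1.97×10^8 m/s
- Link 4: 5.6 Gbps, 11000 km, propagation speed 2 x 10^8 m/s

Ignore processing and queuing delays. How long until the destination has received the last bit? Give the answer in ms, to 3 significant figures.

L = 49000 bits.
Transmission delay per hop = L/R = 49000/5600000000 = 0.00875 ms; 4 hops → 0.035 ms.
Propagation delays (d/s per hop): 5, 0.00123116, 49.4924, 55 ms; sum = 109.494 ms.
End-to-end = 110 ms.

110 ms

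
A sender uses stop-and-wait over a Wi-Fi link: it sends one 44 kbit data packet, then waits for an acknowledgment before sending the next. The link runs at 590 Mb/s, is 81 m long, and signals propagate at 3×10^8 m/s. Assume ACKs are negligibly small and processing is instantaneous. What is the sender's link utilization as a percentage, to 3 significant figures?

99.3 %

t_tx = L/R = 44000/590000000 = 7.45763e-05 s.
t_prop = 81/300000000 = 2.7e-07 s; RTT = 5.4e-07 s.
Cycle = t_tx + RTT = 7.51163e-05 s.
Utilization = t_tx / cycle = 7.45763e-05/7.51163e-05 = 99.3 %.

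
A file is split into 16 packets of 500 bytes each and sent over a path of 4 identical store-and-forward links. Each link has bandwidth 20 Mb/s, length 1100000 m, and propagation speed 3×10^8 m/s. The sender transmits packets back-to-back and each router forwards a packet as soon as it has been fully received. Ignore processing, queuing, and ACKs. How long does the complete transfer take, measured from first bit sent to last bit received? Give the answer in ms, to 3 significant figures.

Per-hop transmission t_tx = L/R = 4000/20000000 = 0.2 ms.
Per-hop propagation t_prop = 1100000/300000000 = 3.66667 ms.
Pipeline fill: first packet needs 4·t_tx to clear all hops; remaining 15 packets each add one t_tx.
Total = (4+16-1)·t_tx + 4·t_prop = 19·0.2 + 4·3.66667 = 18.5 ms.

18.5 ms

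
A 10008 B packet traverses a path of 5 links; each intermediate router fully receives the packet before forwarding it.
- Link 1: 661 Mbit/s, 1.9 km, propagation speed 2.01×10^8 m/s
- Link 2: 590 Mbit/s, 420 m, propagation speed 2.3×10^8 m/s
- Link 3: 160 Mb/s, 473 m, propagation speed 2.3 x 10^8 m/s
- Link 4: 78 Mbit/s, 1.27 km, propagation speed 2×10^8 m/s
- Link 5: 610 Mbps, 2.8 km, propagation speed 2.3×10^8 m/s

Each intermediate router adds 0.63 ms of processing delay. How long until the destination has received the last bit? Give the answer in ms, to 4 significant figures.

4.467 ms

L = 10008 × 8 = 80064 bits.
Transmission delays (L/R per hop): 0.121126, 0.135702, 0.5004, 1.02646, 0.131252 ms; sum = 1.91494 ms.
Propagation delays (d/s per hop): 0.00945274, 0.00182609, 0.00205652, 0.00635, 0.0121739 ms; sum = 0.0318593 ms.
Processing at 4 router(s): 4 × 0.63 ms = 2.52 ms.
End-to-end = 4.467 ms.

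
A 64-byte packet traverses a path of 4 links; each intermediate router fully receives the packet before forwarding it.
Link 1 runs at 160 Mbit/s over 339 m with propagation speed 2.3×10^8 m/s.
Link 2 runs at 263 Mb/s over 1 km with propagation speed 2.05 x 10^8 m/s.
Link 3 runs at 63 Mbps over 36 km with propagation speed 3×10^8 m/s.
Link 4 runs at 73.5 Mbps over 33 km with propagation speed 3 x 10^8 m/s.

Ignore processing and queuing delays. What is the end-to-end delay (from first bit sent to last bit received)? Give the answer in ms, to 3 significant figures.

L = 64 × 8 = 512 bits.
Transmission delays (L/R per hop): 0.0032, 0.00194677, 0.00812698, 0.00696599 ms; sum = 0.0202397 ms.
Propagation delays (d/s per hop): 0.00147391, 0.00487805, 0.12, 0.11 ms; sum = 0.236352 ms.
End-to-end = 0.257 ms.

0.257 ms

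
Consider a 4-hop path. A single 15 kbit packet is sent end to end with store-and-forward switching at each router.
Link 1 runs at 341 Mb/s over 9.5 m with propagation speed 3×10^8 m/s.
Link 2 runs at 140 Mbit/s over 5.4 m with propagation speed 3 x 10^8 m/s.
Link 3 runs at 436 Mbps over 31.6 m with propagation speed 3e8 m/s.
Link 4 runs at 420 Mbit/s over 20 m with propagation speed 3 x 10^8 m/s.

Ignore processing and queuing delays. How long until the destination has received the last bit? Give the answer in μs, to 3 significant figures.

L = 15000 bits.
Transmission delays (L/R per hop): 43.9883, 107.143, 34.4037, 35.7143 μs; sum = 221.249 μs.
Propagation delays (d/s per hop): 0.0316667, 0.018, 0.105333, 0.0666667 μs; sum = 0.221667 μs.
End-to-end = 221 μs.

221 μs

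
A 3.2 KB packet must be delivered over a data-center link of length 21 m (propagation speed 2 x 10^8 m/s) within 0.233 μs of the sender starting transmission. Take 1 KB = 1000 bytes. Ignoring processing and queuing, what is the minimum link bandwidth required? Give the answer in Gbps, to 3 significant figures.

200 Gbps

L = 25600 bits.
Propagation delay = 21 / 200000000 = 0.105 μs.
Transmission budget = 0.233 − 0.105 = 0.128 μs.
R ≥ L / t_tx = 25600 bits / 1.28e-07 s = 200 Gbps.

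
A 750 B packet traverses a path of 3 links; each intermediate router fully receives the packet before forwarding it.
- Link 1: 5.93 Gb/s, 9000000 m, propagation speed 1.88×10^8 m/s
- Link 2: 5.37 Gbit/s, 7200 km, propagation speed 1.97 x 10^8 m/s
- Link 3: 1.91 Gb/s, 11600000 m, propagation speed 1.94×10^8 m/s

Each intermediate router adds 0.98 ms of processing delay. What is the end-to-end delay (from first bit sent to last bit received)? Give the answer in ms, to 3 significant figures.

146 ms

L = 750 × 8 = 6000 bits.
Transmission delays (L/R per hop): 0.0010118, 0.00111732, 0.00314136 ms; sum = 0.00527048 ms.
Propagation delays (d/s per hop): 47.8723, 36.5482, 59.7938 ms; sum = 144.214 ms.
Processing at 2 router(s): 2 × 0.98 ms = 1.96 ms.
End-to-end = 146 ms.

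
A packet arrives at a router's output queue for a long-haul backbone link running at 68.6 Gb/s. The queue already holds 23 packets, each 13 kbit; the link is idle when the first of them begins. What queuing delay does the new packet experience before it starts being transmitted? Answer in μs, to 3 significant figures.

Each queued packet: L/R = 13000/6.86e+10 = 0.189504 μs.
23 queued → 4.3586 μs.
Queuing delay = 4.36 μs.

4.36 μs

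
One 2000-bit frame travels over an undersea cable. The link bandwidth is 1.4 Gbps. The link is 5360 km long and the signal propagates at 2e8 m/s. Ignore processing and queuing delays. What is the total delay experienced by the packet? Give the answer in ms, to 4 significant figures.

26.80 ms

Transmission delay = L/R = 2000 / 1400000000 = 0.00142857 ms.
Propagation delay = d/s = 5360000 m / 200000000 m/s = 26.8 ms.
Total = 26.80 ms.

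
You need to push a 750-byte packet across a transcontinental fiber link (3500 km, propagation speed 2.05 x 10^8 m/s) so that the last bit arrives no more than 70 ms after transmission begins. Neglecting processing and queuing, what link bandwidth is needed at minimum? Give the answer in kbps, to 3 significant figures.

113 kbps

L = 6000 bits.
Propagation delay = 3500000 / 2.05e+08 = 17.0732 ms.
Transmission budget = 70 − 17.0732 = 52.9268 ms.
R ≥ L / t_tx = 6000 bits / 0.0529268 s = 113 kbps.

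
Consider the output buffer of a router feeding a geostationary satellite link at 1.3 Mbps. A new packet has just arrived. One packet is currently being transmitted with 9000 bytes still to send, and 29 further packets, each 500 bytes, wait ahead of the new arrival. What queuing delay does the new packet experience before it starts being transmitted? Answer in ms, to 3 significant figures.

Each queued packet: L/R = 4000/1300000 = 3.07692 ms.
29 queued → 89.2308 ms.
Plus remaining 72000 bits of current packet: 55.3846 ms.
Queuing delay = 145 ms.

145 ms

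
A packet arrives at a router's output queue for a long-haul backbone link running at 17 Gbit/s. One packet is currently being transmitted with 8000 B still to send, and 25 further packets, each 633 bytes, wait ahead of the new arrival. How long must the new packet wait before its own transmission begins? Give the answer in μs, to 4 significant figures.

Each queued packet: L/R = 5064/17000000000 = 0.297882 μs.
25 queued → 7.44706 μs.
Plus remaining 64000 bits of current packet: 3.76471 μs.
Queuing delay = 11.21 μs.

11.21 μs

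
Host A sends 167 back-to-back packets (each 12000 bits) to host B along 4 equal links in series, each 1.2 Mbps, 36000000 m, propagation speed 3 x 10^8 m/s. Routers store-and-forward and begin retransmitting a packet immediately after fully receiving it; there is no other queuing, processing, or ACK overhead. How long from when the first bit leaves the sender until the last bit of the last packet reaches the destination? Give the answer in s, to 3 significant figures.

2.18 s

Per-hop transmission t_tx = L/R = 12000/1200000 = 0.01 s.
Per-hop propagation t_prop = 36000000/300000000 = 0.12 s.
Pipeline fill: first packet needs 4·t_tx to clear all hops; remaining 166 packets each add one t_tx.
Total = (4+167-1)·t_tx + 4·t_prop = 170·0.01 + 4·0.12 = 2.18 s.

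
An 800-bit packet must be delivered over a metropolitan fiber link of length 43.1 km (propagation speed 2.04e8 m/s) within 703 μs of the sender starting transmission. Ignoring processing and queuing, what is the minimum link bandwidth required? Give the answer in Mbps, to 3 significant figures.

Propagation delay = 43100 / 204000000 = 211.275 μs.
Transmission budget = 703 − 211.275 = 491.725 μs.
R ≥ L / t_tx = 800 bits / 0.000491725 s = 1.63 Mbps.

1.63 Mbps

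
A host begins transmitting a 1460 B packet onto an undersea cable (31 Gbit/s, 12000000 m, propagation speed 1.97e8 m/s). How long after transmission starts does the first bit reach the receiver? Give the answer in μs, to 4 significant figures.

60910 μs

First bit experiences only propagation delay: d/s = 12000000/197000000 = 60910 μs.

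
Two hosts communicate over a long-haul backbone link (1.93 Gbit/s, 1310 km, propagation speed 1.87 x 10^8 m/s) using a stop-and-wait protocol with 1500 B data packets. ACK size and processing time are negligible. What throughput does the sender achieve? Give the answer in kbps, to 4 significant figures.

856.1 kbps

t_tx = L/R = 12000/1930000000 = 6.21762e-06 s.
t_prop = 1310000/187000000 = 0.00700535 s; RTT = 0.0140107 s.
Cycle = t_tx + RTT = 0.0140169 s.
Throughput = L / cycle = 12000 / 0.0140169 = 856.1 kbps.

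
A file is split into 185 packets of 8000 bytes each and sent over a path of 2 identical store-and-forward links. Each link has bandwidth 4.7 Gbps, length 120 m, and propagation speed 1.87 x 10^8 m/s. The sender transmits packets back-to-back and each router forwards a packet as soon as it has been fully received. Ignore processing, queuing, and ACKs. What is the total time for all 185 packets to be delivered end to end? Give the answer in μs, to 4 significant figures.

Per-hop transmission t_tx = L/R = 64000/4700000000 = 13.617 μs.
Per-hop propagation t_prop = 120/187000000 = 0.641711 μs.
Pipeline fill: first packet needs 2·t_tx to clear all hops; remaining 184 packets each add one t_tx.
Total = (2+185-1)·t_tx + 2·t_prop = 186·13.617 + 2·0.641711 = 2534 μs.

2534 μs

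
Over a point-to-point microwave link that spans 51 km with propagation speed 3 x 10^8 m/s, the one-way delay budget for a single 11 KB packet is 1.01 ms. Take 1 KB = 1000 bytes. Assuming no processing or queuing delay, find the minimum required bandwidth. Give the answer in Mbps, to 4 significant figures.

L = 88000 bits.
Propagation delay = 51000 / 300000000 = 0.17 ms.
Transmission budget = 1.01 − 0.17 = 0.84 ms.
R ≥ L / t_tx = 88000 bits / 0.00084 s = 104.8 Mbps.

104.8 Mbps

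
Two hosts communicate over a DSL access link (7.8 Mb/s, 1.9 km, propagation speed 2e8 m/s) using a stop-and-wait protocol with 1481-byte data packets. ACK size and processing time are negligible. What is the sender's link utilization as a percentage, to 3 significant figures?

98.8 %

t_tx = L/R = 11848/7800000 = 0.00151897 s.
t_prop = 1900/200000000 = 9.5e-06 s; RTT = 1.9e-05 s.
Cycle = t_tx + RTT = 0.00153797 s.
Utilization = t_tx / cycle = 0.00151897/0.00153797 = 98.8 %.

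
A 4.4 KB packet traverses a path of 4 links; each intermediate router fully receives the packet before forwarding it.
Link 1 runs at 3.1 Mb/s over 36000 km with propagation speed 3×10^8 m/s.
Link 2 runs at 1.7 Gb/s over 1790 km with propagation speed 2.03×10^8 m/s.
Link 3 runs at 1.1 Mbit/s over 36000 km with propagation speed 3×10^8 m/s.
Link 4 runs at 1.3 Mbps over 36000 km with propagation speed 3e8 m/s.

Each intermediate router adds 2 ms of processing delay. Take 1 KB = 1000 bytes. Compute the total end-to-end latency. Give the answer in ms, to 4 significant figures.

L = 35200 bits.
Transmission delays (L/R per hop): 11.3548, 0.0207059, 32, 27.0769 ms; sum = 70.4525 ms.
Propagation delays (d/s per hop): 120, 8.81773, 120, 120 ms; sum = 368.818 ms.
Processing at 3 router(s): 3 × 2 ms = 6 ms.
End-to-end = 445.3 ms.

445.3 ms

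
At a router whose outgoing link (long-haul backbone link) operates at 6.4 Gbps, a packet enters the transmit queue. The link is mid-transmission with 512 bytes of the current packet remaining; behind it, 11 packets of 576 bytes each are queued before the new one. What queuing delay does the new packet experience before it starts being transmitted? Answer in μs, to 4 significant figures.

8.560 μs

Each queued packet: L/R = 4608/6400000000 = 0.72 μs.
11 queued → 7.92 μs.
Plus remaining 4096 bits of current packet: 0.64 μs.
Queuing delay = 8.560 μs.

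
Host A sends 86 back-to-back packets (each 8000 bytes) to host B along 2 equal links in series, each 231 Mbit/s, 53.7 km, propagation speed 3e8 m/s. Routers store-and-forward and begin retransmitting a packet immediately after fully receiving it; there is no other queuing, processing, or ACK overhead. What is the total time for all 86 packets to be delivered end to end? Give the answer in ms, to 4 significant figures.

Per-hop transmission t_tx = L/R = 64000/231000000 = 0.277056 ms.
Per-hop propagation t_prop = 53700/300000000 = 0.179 ms.
Pipeline fill: first packet needs 2·t_tx to clear all hops; remaining 85 packets each add one t_tx.
Total = (2+86-1)·t_tx + 2·t_prop = 87·0.277056 + 2·0.179 = 24.46 ms.

24.46 ms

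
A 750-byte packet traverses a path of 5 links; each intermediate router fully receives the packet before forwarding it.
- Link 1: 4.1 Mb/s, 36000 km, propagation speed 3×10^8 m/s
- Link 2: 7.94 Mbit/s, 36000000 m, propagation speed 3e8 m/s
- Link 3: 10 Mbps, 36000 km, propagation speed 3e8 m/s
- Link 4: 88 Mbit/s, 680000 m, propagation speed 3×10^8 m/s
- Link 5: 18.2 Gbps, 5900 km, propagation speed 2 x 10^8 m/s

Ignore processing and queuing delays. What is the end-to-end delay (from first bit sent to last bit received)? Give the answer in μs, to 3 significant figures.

395000 μs

L = 750 × 8 = 6000 bits.
Transmission delays (L/R per hop): 1463.41, 755.668, 600, 68.1818, 0.32967 μs; sum = 2887.59 μs.
Propagation delays (d/s per hop): 120000, 120000, 120000, 2266.67, 29500 μs; sum = 391767 μs.
End-to-end = 395000 μs.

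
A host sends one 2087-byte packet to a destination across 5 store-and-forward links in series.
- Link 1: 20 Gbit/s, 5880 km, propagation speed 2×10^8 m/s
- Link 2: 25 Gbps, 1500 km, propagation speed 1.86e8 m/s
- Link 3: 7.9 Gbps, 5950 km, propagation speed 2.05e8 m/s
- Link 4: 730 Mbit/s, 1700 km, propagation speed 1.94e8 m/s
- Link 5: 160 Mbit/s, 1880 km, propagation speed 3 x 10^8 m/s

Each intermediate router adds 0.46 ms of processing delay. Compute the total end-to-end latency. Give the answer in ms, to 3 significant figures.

83.5 ms

L = 2087 × 8 = 16696 bits.
Transmission delays (L/R per hop): 0.0008348, 0.00066784, 0.00211342, 0.0228712, 0.10435 ms; sum = 0.130837 ms.
Propagation delays (d/s per hop): 29.4, 8.06452, 29.0244, 8.76289, 6.26667 ms; sum = 81.5185 ms.
Processing at 4 router(s): 4 × 0.46 ms = 1.84 ms.
End-to-end = 83.5 ms.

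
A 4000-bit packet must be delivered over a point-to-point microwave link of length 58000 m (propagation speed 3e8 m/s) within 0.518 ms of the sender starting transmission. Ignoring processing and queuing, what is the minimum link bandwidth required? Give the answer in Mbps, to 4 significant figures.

12.32 Mbps

Propagation delay = 58000 / 300000000 = 0.193333 ms.
Transmission budget = 0.518 − 0.193333 = 0.324667 ms.
R ≥ L / t_tx = 4000 bits / 0.000324667 s = 12.32 Mbps.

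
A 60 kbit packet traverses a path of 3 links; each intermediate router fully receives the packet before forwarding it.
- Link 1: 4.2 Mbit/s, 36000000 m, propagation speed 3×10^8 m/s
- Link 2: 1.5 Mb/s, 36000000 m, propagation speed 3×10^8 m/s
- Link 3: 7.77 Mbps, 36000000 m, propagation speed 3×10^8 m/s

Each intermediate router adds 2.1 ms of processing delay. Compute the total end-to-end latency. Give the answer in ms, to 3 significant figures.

L = 60000 bits.
Transmission delays (L/R per hop): 14.2857, 40, 7.72201 ms; sum = 62.0077 ms.
Propagation delays (d/s per hop): 120, 120, 120 ms; sum = 360 ms.
Processing at 2 router(s): 2 × 2.1 ms = 4.2 ms.
End-to-end = 426 ms.

426 ms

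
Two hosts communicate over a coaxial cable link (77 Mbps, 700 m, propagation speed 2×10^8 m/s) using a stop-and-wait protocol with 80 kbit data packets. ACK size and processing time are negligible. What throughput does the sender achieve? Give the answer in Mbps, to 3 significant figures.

76.5 Mbps

t_tx = L/R = 80000/77000000 = 0.00103896 s.
t_prop = 700/200000000 = 3.5e-06 s; RTT = 7e-06 s.
Cycle = t_tx + RTT = 0.00104596 s.
Throughput = L / cycle = 80000 / 0.00104596 = 76.5 Mbps.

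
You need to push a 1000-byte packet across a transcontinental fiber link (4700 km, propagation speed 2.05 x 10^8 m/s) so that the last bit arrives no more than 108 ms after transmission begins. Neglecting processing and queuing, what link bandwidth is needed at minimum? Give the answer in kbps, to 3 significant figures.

L = 8000 bits.
Propagation delay = 4700000 / 2.05e+08 = 22.9268 ms.
Transmission budget = 108 − 22.9268 = 85.0732 ms.
R ≥ L / t_tx = 8000 bits / 0.0850732 s = 94.0 kbps.

94.0 kbps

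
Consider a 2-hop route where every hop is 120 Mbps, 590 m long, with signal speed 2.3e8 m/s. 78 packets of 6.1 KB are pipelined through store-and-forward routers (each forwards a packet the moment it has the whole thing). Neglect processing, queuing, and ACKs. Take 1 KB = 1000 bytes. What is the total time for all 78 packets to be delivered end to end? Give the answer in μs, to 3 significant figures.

32100 μs

Per-hop transmission t_tx = L/R = 48800/120000000 = 406.667 μs.
Per-hop propagation t_prop = 590/2.3e+08 = 2.56522 μs.
Pipeline fill: first packet needs 2·t_tx to clear all hops; remaining 77 packets each add one t_tx.
Total = (2+78-1)·t_tx + 2·t_prop = 79·406.667 + 2·2.56522 = 32100 μs.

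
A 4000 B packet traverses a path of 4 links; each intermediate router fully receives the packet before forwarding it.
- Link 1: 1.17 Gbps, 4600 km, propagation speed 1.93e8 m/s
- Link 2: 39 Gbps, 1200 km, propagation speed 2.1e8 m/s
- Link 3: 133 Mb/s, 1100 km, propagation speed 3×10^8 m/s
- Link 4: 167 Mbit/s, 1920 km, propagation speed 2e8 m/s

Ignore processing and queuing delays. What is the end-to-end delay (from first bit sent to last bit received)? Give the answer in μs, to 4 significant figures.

43280 μs

L = 4000 × 8 = 32000 bits.
Transmission delays (L/R per hop): 27.3504, 0.820513, 240.602, 191.617 μs; sum = 460.389 μs.
Propagation delays (d/s per hop): 23834.2, 5714.29, 3666.67, 9600 μs; sum = 42815.1 μs.
End-to-end = 43280 μs.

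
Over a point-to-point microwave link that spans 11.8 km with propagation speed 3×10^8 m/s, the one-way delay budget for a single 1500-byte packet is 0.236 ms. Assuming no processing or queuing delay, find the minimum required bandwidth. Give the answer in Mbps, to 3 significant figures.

L = 12000 bits.
Propagation delay = 11800 / 300000000 = 0.0393333 ms.
Transmission budget = 0.236 − 0.0393333 = 0.196667 ms.
R ≥ L / t_tx = 12000 bits / 0.000196667 s = 61.0 Mbps.

61.0 Mbps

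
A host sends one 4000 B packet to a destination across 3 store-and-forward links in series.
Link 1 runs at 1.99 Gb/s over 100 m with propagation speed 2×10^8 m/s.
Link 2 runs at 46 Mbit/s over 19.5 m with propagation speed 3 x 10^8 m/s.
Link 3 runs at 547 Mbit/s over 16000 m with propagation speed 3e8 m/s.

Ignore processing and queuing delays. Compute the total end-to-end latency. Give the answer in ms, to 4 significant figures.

L = 4000 × 8 = 32000 bits.
Transmission delays (L/R per hop): 0.0160804, 0.695652, 0.0585009 ms; sum = 0.770233 ms.
Propagation delays (d/s per hop): 0.0005, 6.5e-05, 0.0533333 ms; sum = 0.0538983 ms.
End-to-end = 0.8241 ms.

0.8241 ms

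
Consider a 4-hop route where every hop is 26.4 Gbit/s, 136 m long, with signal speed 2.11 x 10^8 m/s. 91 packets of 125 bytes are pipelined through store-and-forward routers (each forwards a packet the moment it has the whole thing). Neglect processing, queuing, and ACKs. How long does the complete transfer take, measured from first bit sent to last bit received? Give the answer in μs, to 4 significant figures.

6.139 μs

Per-hop transmission t_tx = L/R = 1000/26400000000 = 0.0378788 μs.
Per-hop propagation t_prop = 136/211000000 = 0.64455 μs.
Pipeline fill: first packet needs 4·t_tx to clear all hops; remaining 90 packets each add one t_tx.
Total = (4+91-1)·t_tx + 4·t_prop = 94·0.0378788 + 4·0.64455 = 6.139 μs.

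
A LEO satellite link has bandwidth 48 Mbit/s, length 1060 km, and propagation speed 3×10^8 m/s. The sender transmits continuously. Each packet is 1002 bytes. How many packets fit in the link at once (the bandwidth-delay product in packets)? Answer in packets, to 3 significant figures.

21.2 packets

Propagation delay = 1060000 / 300000000 = 0.00353333 s.
BDP = R × t_prop = 48000000 × 0.00353333 = 169600 bits.
In packets of 8016 bits: 21.2 packets.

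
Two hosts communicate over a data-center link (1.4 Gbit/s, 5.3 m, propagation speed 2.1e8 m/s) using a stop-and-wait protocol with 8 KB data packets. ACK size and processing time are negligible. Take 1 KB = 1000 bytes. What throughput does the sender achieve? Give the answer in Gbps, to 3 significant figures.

t_tx = L/R = 64000/1400000000 = 4.57143e-05 s.
t_prop = 5.3/210000000 = 2.52381e-08 s; RTT = 5.04762e-08 s.
Cycle = t_tx + RTT = 4.57648e-05 s.
Throughput = L / cycle = 64000 / 4.57648e-05 = 1.40 Gbps.

1.40 Gbps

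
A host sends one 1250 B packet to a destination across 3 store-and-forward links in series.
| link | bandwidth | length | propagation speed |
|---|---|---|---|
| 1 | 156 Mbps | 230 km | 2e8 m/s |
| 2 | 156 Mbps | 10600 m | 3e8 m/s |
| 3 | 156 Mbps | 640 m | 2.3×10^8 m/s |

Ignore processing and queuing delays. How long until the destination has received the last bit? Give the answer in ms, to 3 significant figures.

L = 1250 × 8 = 10000 bits.
Transmission delay per hop = L/R = 10000/156000000 = 0.0641026 ms; 3 hops → 0.192308 ms.
Propagation delays (d/s per hop): 1.15, 0.0353333, 0.00278261 ms; sum = 1.18812 ms.
End-to-end = 1.38 ms.

1.38 ms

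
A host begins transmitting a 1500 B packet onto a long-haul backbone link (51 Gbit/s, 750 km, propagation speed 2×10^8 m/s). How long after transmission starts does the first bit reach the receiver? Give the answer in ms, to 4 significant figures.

3.750 ms

First bit experiences only propagation delay: d/s = 750000/200000000 = 3.750 ms.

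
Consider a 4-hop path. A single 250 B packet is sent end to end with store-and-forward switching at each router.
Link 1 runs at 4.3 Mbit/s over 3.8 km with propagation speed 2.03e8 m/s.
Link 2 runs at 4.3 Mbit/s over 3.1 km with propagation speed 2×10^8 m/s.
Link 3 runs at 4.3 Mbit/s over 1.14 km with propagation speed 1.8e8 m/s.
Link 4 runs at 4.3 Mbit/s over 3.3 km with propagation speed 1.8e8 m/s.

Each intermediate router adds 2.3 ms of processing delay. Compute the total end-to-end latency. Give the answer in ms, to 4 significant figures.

8.819 ms

L = 250 × 8 = 2000 bits.
Transmission delay per hop = L/R = 2000/4300000 = 0.465116 ms; 4 hops → 1.86047 ms.
Propagation delays (d/s per hop): 0.0187192, 0.0155, 0.00633333, 0.0183333 ms; sum = 0.0588859 ms.
Processing at 3 router(s): 3 × 2.3 ms = 6.9 ms.
End-to-end = 8.819 ms.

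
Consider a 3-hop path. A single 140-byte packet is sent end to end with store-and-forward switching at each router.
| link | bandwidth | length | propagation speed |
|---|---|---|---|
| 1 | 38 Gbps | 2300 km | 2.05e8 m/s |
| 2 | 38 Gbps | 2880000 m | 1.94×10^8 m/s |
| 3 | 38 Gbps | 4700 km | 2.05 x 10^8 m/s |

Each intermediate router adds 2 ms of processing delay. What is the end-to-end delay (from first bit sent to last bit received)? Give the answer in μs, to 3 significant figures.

53000 μs

L = 140 × 8 = 1120 bits.
Transmission delay per hop = L/R = 1120/38000000000 = 0.0294737 μs; 3 hops → 0.0884211 μs.
Propagation delays (d/s per hop): 11219.5, 14845.4, 22926.8 μs; sum = 48991.7 μs.
Processing at 2 router(s): 2 × 2 ms = 4000 μs.
End-to-end = 53000 μs.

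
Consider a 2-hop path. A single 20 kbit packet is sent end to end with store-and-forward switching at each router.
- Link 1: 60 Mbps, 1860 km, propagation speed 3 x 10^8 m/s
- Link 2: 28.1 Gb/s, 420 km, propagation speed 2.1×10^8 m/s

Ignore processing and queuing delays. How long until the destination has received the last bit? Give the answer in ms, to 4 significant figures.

8.534 ms

L = 20000 bits.
Transmission delays (L/R per hop): 0.333333, 0.000711744 ms; sum = 0.334045 ms.
Propagation delays (d/s per hop): 6.2, 2 ms; sum = 8.2 ms.
End-to-end = 8.534 ms.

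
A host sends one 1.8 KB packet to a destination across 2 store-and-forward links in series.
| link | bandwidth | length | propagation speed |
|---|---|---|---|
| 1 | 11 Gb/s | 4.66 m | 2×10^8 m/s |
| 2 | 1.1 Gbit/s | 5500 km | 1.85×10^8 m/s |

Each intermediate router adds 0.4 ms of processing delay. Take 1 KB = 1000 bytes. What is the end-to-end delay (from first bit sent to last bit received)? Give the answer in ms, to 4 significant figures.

L = 14400 bits.
Transmission delays (L/R per hop): 0.00130909, 0.0130909 ms; sum = 0.0144 ms.
Propagation delays (d/s per hop): 2.33e-05, 29.7297 ms; sum = 29.7298 ms.
Processing at 1 router(s): 1 × 0.4 ms = 0.4 ms.
End-to-end = 30.14 ms.

30.14 ms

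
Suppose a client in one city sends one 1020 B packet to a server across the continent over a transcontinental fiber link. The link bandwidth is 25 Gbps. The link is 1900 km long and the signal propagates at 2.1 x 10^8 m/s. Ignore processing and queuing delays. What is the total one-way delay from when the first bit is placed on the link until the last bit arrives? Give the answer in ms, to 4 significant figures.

L = 1020 × 8 = 8160 bits.
Transmission delay = L/R = 8160 / 25000000000 = 0.0003264 ms.
Propagation delay = d/s = 1900000 m / 210000000 m/s = 9.04762 ms.
Total = 9.048 ms.

9.048 ms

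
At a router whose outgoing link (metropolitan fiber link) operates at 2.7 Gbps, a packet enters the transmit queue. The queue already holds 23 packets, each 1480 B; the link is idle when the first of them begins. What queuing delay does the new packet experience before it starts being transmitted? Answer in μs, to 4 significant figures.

Each queued packet: L/R = 11840/2700000000 = 4.38519 μs.
23 queued → 100.859 μs.
Queuing delay = 100.9 μs.

100.9 μs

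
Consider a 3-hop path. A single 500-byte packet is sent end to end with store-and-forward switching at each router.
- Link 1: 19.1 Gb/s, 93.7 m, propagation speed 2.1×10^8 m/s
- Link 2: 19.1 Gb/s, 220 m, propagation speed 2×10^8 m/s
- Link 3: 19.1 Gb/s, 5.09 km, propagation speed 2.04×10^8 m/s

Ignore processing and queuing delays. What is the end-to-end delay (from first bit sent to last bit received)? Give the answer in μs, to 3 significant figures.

27.1 μs

L = 500 × 8 = 4000 bits.
Transmission delay per hop = L/R = 4000/19100000000 = 0.209424 μs; 3 hops → 0.628272 μs.
Propagation delays (d/s per hop): 0.44619, 1.1, 24.951 μs; sum = 26.4972 μs.
End-to-end = 27.1 μs.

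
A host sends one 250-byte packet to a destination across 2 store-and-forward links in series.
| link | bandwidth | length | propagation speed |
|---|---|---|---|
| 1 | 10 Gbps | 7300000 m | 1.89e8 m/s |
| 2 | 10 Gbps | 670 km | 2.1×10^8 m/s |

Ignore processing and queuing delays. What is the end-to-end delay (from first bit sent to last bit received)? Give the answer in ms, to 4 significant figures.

L = 250 × 8 = 2000 bits.
Transmission delay per hop = L/R = 2000/10000000000 = 0.0002 ms; 2 hops → 0.0004 ms.
Propagation delays (d/s per hop): 38.6243, 3.19048 ms; sum = 41.8148 ms.
End-to-end = 41.82 ms.

41.82 ms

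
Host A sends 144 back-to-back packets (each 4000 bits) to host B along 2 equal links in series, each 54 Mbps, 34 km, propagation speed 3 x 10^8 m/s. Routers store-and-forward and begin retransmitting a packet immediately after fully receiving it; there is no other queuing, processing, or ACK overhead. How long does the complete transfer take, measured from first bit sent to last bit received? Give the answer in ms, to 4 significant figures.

10.97 ms

Per-hop transmission t_tx = L/R = 4000/54000000 = 0.0740741 ms.
Per-hop propagation t_prop = 34000/300000000 = 0.113333 ms.
Pipeline fill: first packet needs 2·t_tx to clear all hops; remaining 143 packets each add one t_tx.
Total = (2+144-1)·t_tx + 2·t_prop = 145·0.0740741 + 2·0.113333 = 10.97 ms.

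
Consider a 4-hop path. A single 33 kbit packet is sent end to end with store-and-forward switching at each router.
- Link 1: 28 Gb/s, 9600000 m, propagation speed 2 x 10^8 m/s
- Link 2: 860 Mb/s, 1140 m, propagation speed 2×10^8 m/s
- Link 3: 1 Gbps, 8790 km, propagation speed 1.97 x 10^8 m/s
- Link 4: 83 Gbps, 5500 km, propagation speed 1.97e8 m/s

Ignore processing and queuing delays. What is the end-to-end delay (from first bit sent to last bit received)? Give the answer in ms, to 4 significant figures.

120.6 ms

L = 33000 bits.
Transmission delays (L/R per hop): 0.00117857, 0.0383721, 0.033, 0.00039759 ms; sum = 0.0729483 ms.
Propagation delays (d/s per hop): 48, 0.0057, 44.6193, 27.9188 ms; sum = 120.544 ms.
End-to-end = 120.6 ms.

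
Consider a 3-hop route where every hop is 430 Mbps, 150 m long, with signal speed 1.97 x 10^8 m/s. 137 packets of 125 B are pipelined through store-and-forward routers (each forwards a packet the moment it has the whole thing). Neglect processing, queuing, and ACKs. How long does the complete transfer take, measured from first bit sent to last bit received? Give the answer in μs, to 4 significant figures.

Per-hop transmission t_tx = L/R = 1000/430000000 = 2.32558 μs.
Per-hop propagation t_prop = 150/197000000 = 0.761421 μs.
Pipeline fill: first packet needs 3·t_tx to clear all hops; remaining 136 packets each add one t_tx.
Total = (3+137-1)·t_tx + 3·t_prop = 139·2.32558 + 3·0.761421 = 325.5 μs.

325.5 μs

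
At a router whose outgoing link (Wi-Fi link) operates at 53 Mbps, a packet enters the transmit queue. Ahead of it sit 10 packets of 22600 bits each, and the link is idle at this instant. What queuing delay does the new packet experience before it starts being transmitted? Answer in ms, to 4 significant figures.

4.264 ms

Each queued packet: L/R = 22600/53000000 = 0.426415 ms.
10 queued → 4.26415 ms.
Queuing delay = 4.264 ms.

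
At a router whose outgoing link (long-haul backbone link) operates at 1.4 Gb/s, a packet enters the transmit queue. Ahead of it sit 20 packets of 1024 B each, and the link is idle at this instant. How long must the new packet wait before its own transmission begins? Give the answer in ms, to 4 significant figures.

Each queued packet: L/R = 8192/1400000000 = 0.00585143 ms.
20 queued → 0.117029 ms.
Queuing delay = 0.1170 ms.

0.1170 ms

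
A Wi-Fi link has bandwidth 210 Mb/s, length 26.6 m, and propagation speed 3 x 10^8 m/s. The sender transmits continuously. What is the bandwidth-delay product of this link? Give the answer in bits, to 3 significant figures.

Propagation delay = 26.6 / 300000000 = 8.86667e-08 s.
BDP = R × t_prop = 210000000 × 8.86667e-08 = 18.62 bits.

18.6 bits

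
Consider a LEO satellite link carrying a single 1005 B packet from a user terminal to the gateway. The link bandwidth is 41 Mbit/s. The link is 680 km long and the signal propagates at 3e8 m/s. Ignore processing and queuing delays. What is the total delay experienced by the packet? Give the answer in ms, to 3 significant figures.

2.46 ms

L = 1005 × 8 = 8040 bits.
Transmission delay = L/R = 8040 / 41000000 = 0.196098 ms.
Propagation delay = d/s = 680000 m / 300000000 m/s = 2.26667 ms.
Total = 2.46 ms.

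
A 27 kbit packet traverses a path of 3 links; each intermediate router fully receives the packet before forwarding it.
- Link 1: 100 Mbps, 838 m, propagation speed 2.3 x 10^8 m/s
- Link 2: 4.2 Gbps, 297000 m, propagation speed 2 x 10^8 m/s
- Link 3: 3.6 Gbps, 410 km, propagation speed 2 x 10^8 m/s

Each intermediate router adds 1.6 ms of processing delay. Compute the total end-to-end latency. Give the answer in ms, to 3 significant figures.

L = 27000 bits.
Transmission delays (L/R per hop): 0.27, 0.00642857, 0.0075 ms; sum = 0.283929 ms.
Propagation delays (d/s per hop): 0.00364348, 1.485, 2.05 ms; sum = 3.53864 ms.
Processing at 2 router(s): 2 × 1.6 ms = 3.2 ms.
End-to-end = 7.02 ms.

7.02 ms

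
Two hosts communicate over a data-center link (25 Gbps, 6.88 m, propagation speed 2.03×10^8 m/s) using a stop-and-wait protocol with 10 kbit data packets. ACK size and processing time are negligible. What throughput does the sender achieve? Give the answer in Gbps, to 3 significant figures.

t_tx = L/R = 10000/25000000000 = 4e-07 s.
t_prop = 6.88/2.03e+08 = 3.38916e-08 s; RTT = 6.77833e-08 s.
Cycle = t_tx + RTT = 4.67783e-07 s.
Throughput = L / cycle = 10000 / 4.67783e-07 = 21.4 Gbps.

21.4 Gbps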